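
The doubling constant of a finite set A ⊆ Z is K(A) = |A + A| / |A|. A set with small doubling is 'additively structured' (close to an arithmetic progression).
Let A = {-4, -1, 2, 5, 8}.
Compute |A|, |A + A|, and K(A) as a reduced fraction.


|A| = 5.
Compute A + A by enumerating all 25 pairs.
A + A = {-8, -5, -2, 1, 4, 7, 10, 13, 16}, so |A + A| = 9.
K = |A + A| / |A| = 9/5 (already in lowest terms) ≈ 1.8000.
Reference: AP of size 5 gives K = 9/5 ≈ 1.8000; a fully generic set of size 5 gives K ≈ 3.0000.

|A| = 5, |A + A| = 9, K = 9/5.


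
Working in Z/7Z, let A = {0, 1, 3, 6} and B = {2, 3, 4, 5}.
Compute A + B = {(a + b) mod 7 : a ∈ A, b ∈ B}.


Work in Z/7Z: reduce every sum a + b modulo 7.
Enumerate all 16 pairs:
a = 0: 0+2=2, 0+3=3, 0+4=4, 0+5=5
a = 1: 1+2=3, 1+3=4, 1+4=5, 1+5=6
a = 3: 3+2=5, 3+3=6, 3+4=0, 3+5=1
a = 6: 6+2=1, 6+3=2, 6+4=3, 6+5=4
Distinct residues collected: {0, 1, 2, 3, 4, 5, 6}
|A + B| = 7 (out of 7 total residues).

A + B = {0, 1, 2, 3, 4, 5, 6}


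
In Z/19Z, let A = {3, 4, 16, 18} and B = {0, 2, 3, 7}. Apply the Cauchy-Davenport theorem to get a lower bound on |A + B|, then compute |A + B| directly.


Cauchy-Davenport: |A + B| ≥ min(p, |A| + |B| - 1) for A, B nonempty in Z/pZ.
|A| = 4, |B| = 4, p = 19.
CD lower bound = min(19, 4 + 4 - 1) = min(19, 7) = 7.
Compute A + B mod 19 directly:
a = 3: 3+0=3, 3+2=5, 3+3=6, 3+7=10
a = 4: 4+0=4, 4+2=6, 4+3=7, 4+7=11
a = 16: 16+0=16, 16+2=18, 16+3=0, 16+7=4
a = 18: 18+0=18, 18+2=1, 18+3=2, 18+7=6
A + B = {0, 1, 2, 3, 4, 5, 6, 7, 10, 11, 16, 18}, so |A + B| = 12.
Verify: 12 ≥ 7? Yes ✓.

CD lower bound = 7, actual |A + B| = 12.


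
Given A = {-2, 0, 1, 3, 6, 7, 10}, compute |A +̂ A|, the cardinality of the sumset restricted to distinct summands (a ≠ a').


Restricted sumset: A +̂ A = {a + a' : a ∈ A, a' ∈ A, a ≠ a'}.
Equivalently, take A + A and drop any sum 2a that is achievable ONLY as a + a for a ∈ A (i.e. sums representable only with equal summands).
Enumerate pairs (a, a') with a < a' (symmetric, so each unordered pair gives one sum; this covers all a ≠ a'):
  -2 + 0 = -2
  -2 + 1 = -1
  -2 + 3 = 1
  -2 + 6 = 4
  -2 + 7 = 5
  -2 + 10 = 8
  0 + 1 = 1
  0 + 3 = 3
  0 + 6 = 6
  0 + 7 = 7
  0 + 10 = 10
  1 + 3 = 4
  1 + 6 = 7
  1 + 7 = 8
  1 + 10 = 11
  3 + 6 = 9
  3 + 7 = 10
  3 + 10 = 13
  6 + 7 = 13
  6 + 10 = 16
  7 + 10 = 17
Collected distinct sums: {-2, -1, 1, 3, 4, 5, 6, 7, 8, 9, 10, 11, 13, 16, 17}
|A +̂ A| = 15
(Reference bound: |A +̂ A| ≥ 2|A| - 3 for |A| ≥ 2, with |A| = 7 giving ≥ 11.)

|A +̂ A| = 15


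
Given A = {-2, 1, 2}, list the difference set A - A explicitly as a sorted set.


A - A = {a - a' : a, a' ∈ A}.
Compute a - a' for each ordered pair (a, a'):
a = -2: -2--2=0, -2-1=-3, -2-2=-4
a = 1: 1--2=3, 1-1=0, 1-2=-1
a = 2: 2--2=4, 2-1=1, 2-2=0
Collecting distinct values (and noting 0 appears from a-a):
A - A = {-4, -3, -1, 0, 1, 3, 4}
|A - A| = 7

A - A = {-4, -3, -1, 0, 1, 3, 4}


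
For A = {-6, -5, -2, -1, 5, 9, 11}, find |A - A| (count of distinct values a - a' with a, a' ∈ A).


A - A = {a - a' : a, a' ∈ A}; |A| = 7.
Bounds: 2|A|-1 ≤ |A - A| ≤ |A|² - |A| + 1, i.e. 13 ≤ |A - A| ≤ 43.
Note: 0 ∈ A - A always (from a - a). The set is symmetric: if d ∈ A - A then -d ∈ A - A.
Enumerate nonzero differences d = a - a' with a > a' (then include -d):
Positive differences: {1, 2, 3, 4, 5, 6, 7, 10, 11, 12, 13, 14, 15, 16, 17}
Full difference set: {0} ∪ (positive diffs) ∪ (negative diffs).
|A - A| = 1 + 2·15 = 31 (matches direct enumeration: 31).

|A - A| = 31


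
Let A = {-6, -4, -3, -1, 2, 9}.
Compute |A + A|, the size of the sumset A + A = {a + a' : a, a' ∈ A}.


A + A = {a + a' : a, a' ∈ A}; |A| = 6.
General bounds: 2|A| - 1 ≤ |A + A| ≤ |A|(|A|+1)/2, i.e. 11 ≤ |A + A| ≤ 21.
Lower bound 2|A|-1 is attained iff A is an arithmetic progression.
Enumerate sums a + a' for a ≤ a' (symmetric, so this suffices):
a = -6: -6+-6=-12, -6+-4=-10, -6+-3=-9, -6+-1=-7, -6+2=-4, -6+9=3
a = -4: -4+-4=-8, -4+-3=-7, -4+-1=-5, -4+2=-2, -4+9=5
a = -3: -3+-3=-6, -3+-1=-4, -3+2=-1, -3+9=6
a = -1: -1+-1=-2, -1+2=1, -1+9=8
a = 2: 2+2=4, 2+9=11
a = 9: 9+9=18
Distinct sums: {-12, -10, -9, -8, -7, -6, -5, -4, -2, -1, 1, 3, 4, 5, 6, 8, 11, 18}
|A + A| = 18

|A + A| = 18


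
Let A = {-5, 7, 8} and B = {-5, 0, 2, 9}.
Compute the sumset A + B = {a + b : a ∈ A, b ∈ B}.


A + B = {a + b : a ∈ A, b ∈ B}.
Enumerate all |A|·|B| = 3·4 = 12 pairs (a, b) and collect distinct sums.
a = -5: -5+-5=-10, -5+0=-5, -5+2=-3, -5+9=4
a = 7: 7+-5=2, 7+0=7, 7+2=9, 7+9=16
a = 8: 8+-5=3, 8+0=8, 8+2=10, 8+9=17
Collecting distinct sums: A + B = {-10, -5, -3, 2, 3, 4, 7, 8, 9, 10, 16, 17}
|A + B| = 12

A + B = {-10, -5, -3, 2, 3, 4, 7, 8, 9, 10, 16, 17}


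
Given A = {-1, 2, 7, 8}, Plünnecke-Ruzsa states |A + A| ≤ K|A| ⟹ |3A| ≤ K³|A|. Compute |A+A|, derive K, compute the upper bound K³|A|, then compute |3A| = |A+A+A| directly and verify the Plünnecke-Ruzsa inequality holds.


|A| = 4.
Step 1: Compute A + A by enumerating all 16 pairs.
A + A = {-2, 1, 4, 6, 7, 9, 10, 14, 15, 16}, so |A + A| = 10.
Step 2: Doubling constant K = |A + A|/|A| = 10/4 = 10/4 ≈ 2.5000.
Step 3: Plünnecke-Ruzsa gives |3A| ≤ K³·|A| = (2.5000)³ · 4 ≈ 62.5000.
Step 4: Compute 3A = A + A + A directly by enumerating all triples (a,b,c) ∈ A³; |3A| = 19.
Step 5: Check 19 ≤ 62.5000? Yes ✓.

K = 10/4, Plünnecke-Ruzsa bound K³|A| ≈ 62.5000, |3A| = 19, inequality holds.


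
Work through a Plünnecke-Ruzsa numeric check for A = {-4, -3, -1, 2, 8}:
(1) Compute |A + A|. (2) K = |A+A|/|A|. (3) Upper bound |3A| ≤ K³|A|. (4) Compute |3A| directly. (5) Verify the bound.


|A| = 5.
Step 1: Compute A + A by enumerating all 25 pairs.
A + A = {-8, -7, -6, -5, -4, -2, -1, 1, 4, 5, 7, 10, 16}, so |A + A| = 13.
Step 2: Doubling constant K = |A + A|/|A| = 13/5 = 13/5 ≈ 2.6000.
Step 3: Plünnecke-Ruzsa gives |3A| ≤ K³·|A| = (2.6000)³ · 5 ≈ 87.8800.
Step 4: Compute 3A = A + A + A directly by enumerating all triples (a,b,c) ∈ A³; |3A| = 24.
Step 5: Check 24 ≤ 87.8800? Yes ✓.

K = 13/5, Plünnecke-Ruzsa bound K³|A| ≈ 87.8800, |3A| = 24, inequality holds.


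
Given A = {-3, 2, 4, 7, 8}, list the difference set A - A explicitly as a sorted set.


A - A = {a - a' : a, a' ∈ A}.
Compute a - a' for each ordered pair (a, a'):
a = -3: -3--3=0, -3-2=-5, -3-4=-7, -3-7=-10, -3-8=-11
a = 2: 2--3=5, 2-2=0, 2-4=-2, 2-7=-5, 2-8=-6
a = 4: 4--3=7, 4-2=2, 4-4=0, 4-7=-3, 4-8=-4
a = 7: 7--3=10, 7-2=5, 7-4=3, 7-7=0, 7-8=-1
a = 8: 8--3=11, 8-2=6, 8-4=4, 8-7=1, 8-8=0
Collecting distinct values (and noting 0 appears from a-a):
A - A = {-11, -10, -7, -6, -5, -4, -3, -2, -1, 0, 1, 2, 3, 4, 5, 6, 7, 10, 11}
|A - A| = 19

A - A = {-11, -10, -7, -6, -5, -4, -3, -2, -1, 0, 1, 2, 3, 4, 5, 6, 7, 10, 11}


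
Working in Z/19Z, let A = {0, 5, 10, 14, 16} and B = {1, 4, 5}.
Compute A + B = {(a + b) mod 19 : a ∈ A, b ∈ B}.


Work in Z/19Z: reduce every sum a + b modulo 19.
Enumerate all 15 pairs:
a = 0: 0+1=1, 0+4=4, 0+5=5
a = 5: 5+1=6, 5+4=9, 5+5=10
a = 10: 10+1=11, 10+4=14, 10+5=15
a = 14: 14+1=15, 14+4=18, 14+5=0
a = 16: 16+1=17, 16+4=1, 16+5=2
Distinct residues collected: {0, 1, 2, 4, 5, 6, 9, 10, 11, 14, 15, 17, 18}
|A + B| = 13 (out of 19 total residues).

A + B = {0, 1, 2, 4, 5, 6, 9, 10, 11, 14, 15, 17, 18}


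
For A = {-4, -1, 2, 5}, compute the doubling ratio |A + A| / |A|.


|A| = 4.
Compute A + A by enumerating all 16 pairs.
A + A = {-8, -5, -2, 1, 4, 7, 10}, so |A + A| = 7.
K = |A + A| / |A| = 7/4 (already in lowest terms) ≈ 1.7500.
Reference: AP of size 4 gives K = 7/4 ≈ 1.7500; a fully generic set of size 4 gives K ≈ 2.5000.

|A| = 4, |A + A| = 7, K = 7/4.


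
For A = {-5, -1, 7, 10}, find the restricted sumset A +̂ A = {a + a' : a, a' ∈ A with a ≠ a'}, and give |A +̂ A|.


Restricted sumset: A +̂ A = {a + a' : a ∈ A, a' ∈ A, a ≠ a'}.
Equivalently, take A + A and drop any sum 2a that is achievable ONLY as a + a for a ∈ A (i.e. sums representable only with equal summands).
Enumerate pairs (a, a') with a < a' (symmetric, so each unordered pair gives one sum; this covers all a ≠ a'):
  -5 + -1 = -6
  -5 + 7 = 2
  -5 + 10 = 5
  -1 + 7 = 6
  -1 + 10 = 9
  7 + 10 = 17
Collected distinct sums: {-6, 2, 5, 6, 9, 17}
|A +̂ A| = 6
(Reference bound: |A +̂ A| ≥ 2|A| - 3 for |A| ≥ 2, with |A| = 4 giving ≥ 5.)

|A +̂ A| = 6


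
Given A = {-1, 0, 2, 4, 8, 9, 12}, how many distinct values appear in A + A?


A + A = {a + a' : a, a' ∈ A}; |A| = 7.
General bounds: 2|A| - 1 ≤ |A + A| ≤ |A|(|A|+1)/2, i.e. 13 ≤ |A + A| ≤ 28.
Lower bound 2|A|-1 is attained iff A is an arithmetic progression.
Enumerate sums a + a' for a ≤ a' (symmetric, so this suffices):
a = -1: -1+-1=-2, -1+0=-1, -1+2=1, -1+4=3, -1+8=7, -1+9=8, -1+12=11
a = 0: 0+0=0, 0+2=2, 0+4=4, 0+8=8, 0+9=9, 0+12=12
a = 2: 2+2=4, 2+4=6, 2+8=10, 2+9=11, 2+12=14
a = 4: 4+4=8, 4+8=12, 4+9=13, 4+12=16
a = 8: 8+8=16, 8+9=17, 8+12=20
a = 9: 9+9=18, 9+12=21
a = 12: 12+12=24
Distinct sums: {-2, -1, 0, 1, 2, 3, 4, 6, 7, 8, 9, 10, 11, 12, 13, 14, 16, 17, 18, 20, 21, 24}
|A + A| = 22

|A + A| = 22


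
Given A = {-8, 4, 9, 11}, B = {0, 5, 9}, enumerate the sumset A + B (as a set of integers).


A + B = {a + b : a ∈ A, b ∈ B}.
Enumerate all |A|·|B| = 4·3 = 12 pairs (a, b) and collect distinct sums.
a = -8: -8+0=-8, -8+5=-3, -8+9=1
a = 4: 4+0=4, 4+5=9, 4+9=13
a = 9: 9+0=9, 9+5=14, 9+9=18
a = 11: 11+0=11, 11+5=16, 11+9=20
Collecting distinct sums: A + B = {-8, -3, 1, 4, 9, 11, 13, 14, 16, 18, 20}
|A + B| = 11

A + B = {-8, -3, 1, 4, 9, 11, 13, 14, 16, 18, 20}


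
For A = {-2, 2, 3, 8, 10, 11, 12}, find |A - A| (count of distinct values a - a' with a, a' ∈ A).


A - A = {a - a' : a, a' ∈ A}; |A| = 7.
Bounds: 2|A|-1 ≤ |A - A| ≤ |A|² - |A| + 1, i.e. 13 ≤ |A - A| ≤ 43.
Note: 0 ∈ A - A always (from a - a). The set is symmetric: if d ∈ A - A then -d ∈ A - A.
Enumerate nonzero differences d = a - a' with a > a' (then include -d):
Positive differences: {1, 2, 3, 4, 5, 6, 7, 8, 9, 10, 12, 13, 14}
Full difference set: {0} ∪ (positive diffs) ∪ (negative diffs).
|A - A| = 1 + 2·13 = 27 (matches direct enumeration: 27).

|A - A| = 27


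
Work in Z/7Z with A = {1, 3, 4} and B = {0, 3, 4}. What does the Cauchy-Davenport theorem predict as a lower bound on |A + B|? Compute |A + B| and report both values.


Cauchy-Davenport: |A + B| ≥ min(p, |A| + |B| - 1) for A, B nonempty in Z/pZ.
|A| = 3, |B| = 3, p = 7.
CD lower bound = min(7, 3 + 3 - 1) = min(7, 5) = 5.
Compute A + B mod 7 directly:
a = 1: 1+0=1, 1+3=4, 1+4=5
a = 3: 3+0=3, 3+3=6, 3+4=0
a = 4: 4+0=4, 4+3=0, 4+4=1
A + B = {0, 1, 3, 4, 5, 6}, so |A + B| = 6.
Verify: 6 ≥ 5? Yes ✓.

CD lower bound = 5, actual |A + B| = 6.


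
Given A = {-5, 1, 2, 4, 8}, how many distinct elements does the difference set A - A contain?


A - A = {a - a' : a, a' ∈ A}; |A| = 5.
Bounds: 2|A|-1 ≤ |A - A| ≤ |A|² - |A| + 1, i.e. 9 ≤ |A - A| ≤ 21.
Note: 0 ∈ A - A always (from a - a). The set is symmetric: if d ∈ A - A then -d ∈ A - A.
Enumerate nonzero differences d = a - a' with a > a' (then include -d):
Positive differences: {1, 2, 3, 4, 6, 7, 9, 13}
Full difference set: {0} ∪ (positive diffs) ∪ (negative diffs).
|A - A| = 1 + 2·8 = 17 (matches direct enumeration: 17).

|A - A| = 17


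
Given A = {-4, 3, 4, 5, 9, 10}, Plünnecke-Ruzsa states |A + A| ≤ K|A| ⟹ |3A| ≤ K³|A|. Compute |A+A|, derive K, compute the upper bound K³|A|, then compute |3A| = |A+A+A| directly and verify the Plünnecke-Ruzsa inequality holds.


|A| = 6.
Step 1: Compute A + A by enumerating all 36 pairs.
A + A = {-8, -1, 0, 1, 5, 6, 7, 8, 9, 10, 12, 13, 14, 15, 18, 19, 20}, so |A + A| = 17.
Step 2: Doubling constant K = |A + A|/|A| = 17/6 = 17/6 ≈ 2.8333.
Step 3: Plünnecke-Ruzsa gives |3A| ≤ K³·|A| = (2.8333)³ · 6 ≈ 136.4722.
Step 4: Compute 3A = A + A + A directly by enumerating all triples (a,b,c) ∈ A³; |3A| = 32.
Step 5: Check 32 ≤ 136.4722? Yes ✓.

K = 17/6, Plünnecke-Ruzsa bound K³|A| ≈ 136.4722, |3A| = 32, inequality holds.


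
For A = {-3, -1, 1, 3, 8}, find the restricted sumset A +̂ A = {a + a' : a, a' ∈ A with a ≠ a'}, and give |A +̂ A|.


Restricted sumset: A +̂ A = {a + a' : a ∈ A, a' ∈ A, a ≠ a'}.
Equivalently, take A + A and drop any sum 2a that is achievable ONLY as a + a for a ∈ A (i.e. sums representable only with equal summands).
Enumerate pairs (a, a') with a < a' (symmetric, so each unordered pair gives one sum; this covers all a ≠ a'):
  -3 + -1 = -4
  -3 + 1 = -2
  -3 + 3 = 0
  -3 + 8 = 5
  -1 + 1 = 0
  -1 + 3 = 2
  -1 + 8 = 7
  1 + 3 = 4
  1 + 8 = 9
  3 + 8 = 11
Collected distinct sums: {-4, -2, 0, 2, 4, 5, 7, 9, 11}
|A +̂ A| = 9
(Reference bound: |A +̂ A| ≥ 2|A| - 3 for |A| ≥ 2, with |A| = 5 giving ≥ 7.)

|A +̂ A| = 9


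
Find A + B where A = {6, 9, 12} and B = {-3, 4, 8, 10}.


A + B = {a + b : a ∈ A, b ∈ B}.
Enumerate all |A|·|B| = 3·4 = 12 pairs (a, b) and collect distinct sums.
a = 6: 6+-3=3, 6+4=10, 6+8=14, 6+10=16
a = 9: 9+-3=6, 9+4=13, 9+8=17, 9+10=19
a = 12: 12+-3=9, 12+4=16, 12+8=20, 12+10=22
Collecting distinct sums: A + B = {3, 6, 9, 10, 13, 14, 16, 17, 19, 20, 22}
|A + B| = 11

A + B = {3, 6, 9, 10, 13, 14, 16, 17, 19, 20, 22}


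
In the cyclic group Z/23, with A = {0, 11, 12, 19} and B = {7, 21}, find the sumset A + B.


Work in Z/23Z: reduce every sum a + b modulo 23.
Enumerate all 8 pairs:
a = 0: 0+7=7, 0+21=21
a = 11: 11+7=18, 11+21=9
a = 12: 12+7=19, 12+21=10
a = 19: 19+7=3, 19+21=17
Distinct residues collected: {3, 7, 9, 10, 17, 18, 19, 21}
|A + B| = 8 (out of 23 total residues).

A + B = {3, 7, 9, 10, 17, 18, 19, 21}


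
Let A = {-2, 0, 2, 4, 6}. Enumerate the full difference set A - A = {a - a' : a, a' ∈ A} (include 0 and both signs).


A - A = {a - a' : a, a' ∈ A}.
Compute a - a' for each ordered pair (a, a'):
a = -2: -2--2=0, -2-0=-2, -2-2=-4, -2-4=-6, -2-6=-8
a = 0: 0--2=2, 0-0=0, 0-2=-2, 0-4=-4, 0-6=-6
a = 2: 2--2=4, 2-0=2, 2-2=0, 2-4=-2, 2-6=-4
a = 4: 4--2=6, 4-0=4, 4-2=2, 4-4=0, 4-6=-2
a = 6: 6--2=8, 6-0=6, 6-2=4, 6-4=2, 6-6=0
Collecting distinct values (and noting 0 appears from a-a):
A - A = {-8, -6, -4, -2, 0, 2, 4, 6, 8}
|A - A| = 9

A - A = {-8, -6, -4, -2, 0, 2, 4, 6, 8}


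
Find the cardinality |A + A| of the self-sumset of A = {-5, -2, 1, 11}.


A + A = {a + a' : a, a' ∈ A}; |A| = 4.
General bounds: 2|A| - 1 ≤ |A + A| ≤ |A|(|A|+1)/2, i.e. 7 ≤ |A + A| ≤ 10.
Lower bound 2|A|-1 is attained iff A is an arithmetic progression.
Enumerate sums a + a' for a ≤ a' (symmetric, so this suffices):
a = -5: -5+-5=-10, -5+-2=-7, -5+1=-4, -5+11=6
a = -2: -2+-2=-4, -2+1=-1, -2+11=9
a = 1: 1+1=2, 1+11=12
a = 11: 11+11=22
Distinct sums: {-10, -7, -4, -1, 2, 6, 9, 12, 22}
|A + A| = 9

|A + A| = 9


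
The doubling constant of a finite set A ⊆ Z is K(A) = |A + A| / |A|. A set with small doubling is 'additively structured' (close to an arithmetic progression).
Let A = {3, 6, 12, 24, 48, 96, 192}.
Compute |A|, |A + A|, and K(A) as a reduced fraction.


|A| = 7.
Compute A + A by enumerating all 49 pairs.
A + A = {6, 9, 12, 15, 18, 24, 27, 30, 36, 48, 51, 54, 60, 72, 96, 99, 102, 108, 120, 144, 192, 195, 198, 204, 216, 240, 288, 384}, so |A + A| = 28.
K = |A + A| / |A| = 28/7 = 4/1 ≈ 4.0000.
Reference: AP of size 7 gives K = 13/7 ≈ 1.8571; a fully generic set of size 7 gives K ≈ 4.0000.

|A| = 7, |A + A| = 28, K = 28/7 = 4/1.


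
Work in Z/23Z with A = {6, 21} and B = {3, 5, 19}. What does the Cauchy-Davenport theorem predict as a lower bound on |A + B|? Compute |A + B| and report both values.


Cauchy-Davenport: |A + B| ≥ min(p, |A| + |B| - 1) for A, B nonempty in Z/pZ.
|A| = 2, |B| = 3, p = 23.
CD lower bound = min(23, 2 + 3 - 1) = min(23, 4) = 4.
Compute A + B mod 23 directly:
a = 6: 6+3=9, 6+5=11, 6+19=2
a = 21: 21+3=1, 21+5=3, 21+19=17
A + B = {1, 2, 3, 9, 11, 17}, so |A + B| = 6.
Verify: 6 ≥ 4? Yes ✓.

CD lower bound = 4, actual |A + B| = 6.


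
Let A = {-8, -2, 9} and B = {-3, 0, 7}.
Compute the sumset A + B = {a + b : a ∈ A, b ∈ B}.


A + B = {a + b : a ∈ A, b ∈ B}.
Enumerate all |A|·|B| = 3·3 = 9 pairs (a, b) and collect distinct sums.
a = -8: -8+-3=-11, -8+0=-8, -8+7=-1
a = -2: -2+-3=-5, -2+0=-2, -2+7=5
a = 9: 9+-3=6, 9+0=9, 9+7=16
Collecting distinct sums: A + B = {-11, -8, -5, -2, -1, 5, 6, 9, 16}
|A + B| = 9

A + B = {-11, -8, -5, -2, -1, 5, 6, 9, 16}


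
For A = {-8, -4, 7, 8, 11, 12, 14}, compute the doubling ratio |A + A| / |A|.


|A| = 7.
Compute A + A by enumerating all 49 pairs.
A + A = {-16, -12, -8, -1, 0, 3, 4, 6, 7, 8, 10, 14, 15, 16, 18, 19, 20, 21, 22, 23, 24, 25, 26, 28}, so |A + A| = 24.
K = |A + A| / |A| = 24/7 (already in lowest terms) ≈ 3.4286.
Reference: AP of size 7 gives K = 13/7 ≈ 1.8571; a fully generic set of size 7 gives K ≈ 4.0000.

|A| = 7, |A + A| = 24, K = 24/7.


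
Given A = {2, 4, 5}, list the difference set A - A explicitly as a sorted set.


A - A = {a - a' : a, a' ∈ A}.
Compute a - a' for each ordered pair (a, a'):
a = 2: 2-2=0, 2-4=-2, 2-5=-3
a = 4: 4-2=2, 4-4=0, 4-5=-1
a = 5: 5-2=3, 5-4=1, 5-5=0
Collecting distinct values (and noting 0 appears from a-a):
A - A = {-3, -2, -1, 0, 1, 2, 3}
|A - A| = 7

A - A = {-3, -2, -1, 0, 1, 2, 3}


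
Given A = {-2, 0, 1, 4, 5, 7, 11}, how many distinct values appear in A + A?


A + A = {a + a' : a, a' ∈ A}; |A| = 7.
General bounds: 2|A| - 1 ≤ |A + A| ≤ |A|(|A|+1)/2, i.e. 13 ≤ |A + A| ≤ 28.
Lower bound 2|A|-1 is attained iff A is an arithmetic progression.
Enumerate sums a + a' for a ≤ a' (symmetric, so this suffices):
a = -2: -2+-2=-4, -2+0=-2, -2+1=-1, -2+4=2, -2+5=3, -2+7=5, -2+11=9
a = 0: 0+0=0, 0+1=1, 0+4=4, 0+5=5, 0+7=7, 0+11=11
a = 1: 1+1=2, 1+4=5, 1+5=6, 1+7=8, 1+11=12
a = 4: 4+4=8, 4+5=9, 4+7=11, 4+11=15
a = 5: 5+5=10, 5+7=12, 5+11=16
a = 7: 7+7=14, 7+11=18
a = 11: 11+11=22
Distinct sums: {-4, -2, -1, 0, 1, 2, 3, 4, 5, 6, 7, 8, 9, 10, 11, 12, 14, 15, 16, 18, 22}
|A + A| = 21

|A + A| = 21


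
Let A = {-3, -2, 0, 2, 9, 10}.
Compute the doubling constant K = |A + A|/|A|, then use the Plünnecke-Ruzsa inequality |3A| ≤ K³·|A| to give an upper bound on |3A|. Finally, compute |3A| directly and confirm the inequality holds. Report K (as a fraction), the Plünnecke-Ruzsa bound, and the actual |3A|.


|A| = 6.
Step 1: Compute A + A by enumerating all 36 pairs.
A + A = {-6, -5, -4, -3, -2, -1, 0, 2, 4, 6, 7, 8, 9, 10, 11, 12, 18, 19, 20}, so |A + A| = 19.
Step 2: Doubling constant K = |A + A|/|A| = 19/6 = 19/6 ≈ 3.1667.
Step 3: Plünnecke-Ruzsa gives |3A| ≤ K³·|A| = (3.1667)³ · 6 ≈ 190.5278.
Step 4: Compute 3A = A + A + A directly by enumerating all triples (a,b,c) ∈ A³; |3A| = 36.
Step 5: Check 36 ≤ 190.5278? Yes ✓.

K = 19/6, Plünnecke-Ruzsa bound K³|A| ≈ 190.5278, |3A| = 36, inequality holds.


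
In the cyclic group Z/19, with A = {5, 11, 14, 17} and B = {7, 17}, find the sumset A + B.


Work in Z/19Z: reduce every sum a + b modulo 19.
Enumerate all 8 pairs:
a = 5: 5+7=12, 5+17=3
a = 11: 11+7=18, 11+17=9
a = 14: 14+7=2, 14+17=12
a = 17: 17+7=5, 17+17=15
Distinct residues collected: {2, 3, 5, 9, 12, 15, 18}
|A + B| = 7 (out of 19 total residues).

A + B = {2, 3, 5, 9, 12, 15, 18}


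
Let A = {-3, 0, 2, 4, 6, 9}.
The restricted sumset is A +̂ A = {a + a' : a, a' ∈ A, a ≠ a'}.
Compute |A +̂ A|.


Restricted sumset: A +̂ A = {a + a' : a ∈ A, a' ∈ A, a ≠ a'}.
Equivalently, take A + A and drop any sum 2a that is achievable ONLY as a + a for a ∈ A (i.e. sums representable only with equal summands).
Enumerate pairs (a, a') with a < a' (symmetric, so each unordered pair gives one sum; this covers all a ≠ a'):
  -3 + 0 = -3
  -3 + 2 = -1
  -3 + 4 = 1
  -3 + 6 = 3
  -3 + 9 = 6
  0 + 2 = 2
  0 + 4 = 4
  0 + 6 = 6
  0 + 9 = 9
  2 + 4 = 6
  2 + 6 = 8
  2 + 9 = 11
  4 + 6 = 10
  4 + 9 = 13
  6 + 9 = 15
Collected distinct sums: {-3, -1, 1, 2, 3, 4, 6, 8, 9, 10, 11, 13, 15}
|A +̂ A| = 13
(Reference bound: |A +̂ A| ≥ 2|A| - 3 for |A| ≥ 2, with |A| = 6 giving ≥ 9.)

|A +̂ A| = 13


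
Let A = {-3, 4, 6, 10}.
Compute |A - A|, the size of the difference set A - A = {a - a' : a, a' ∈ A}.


A - A = {a - a' : a, a' ∈ A}; |A| = 4.
Bounds: 2|A|-1 ≤ |A - A| ≤ |A|² - |A| + 1, i.e. 7 ≤ |A - A| ≤ 13.
Note: 0 ∈ A - A always (from a - a). The set is symmetric: if d ∈ A - A then -d ∈ A - A.
Enumerate nonzero differences d = a - a' with a > a' (then include -d):
Positive differences: {2, 4, 6, 7, 9, 13}
Full difference set: {0} ∪ (positive diffs) ∪ (negative diffs).
|A - A| = 1 + 2·6 = 13 (matches direct enumeration: 13).

|A - A| = 13


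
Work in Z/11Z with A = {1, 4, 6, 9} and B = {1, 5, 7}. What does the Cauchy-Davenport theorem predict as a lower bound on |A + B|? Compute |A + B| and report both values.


Cauchy-Davenport: |A + B| ≥ min(p, |A| + |B| - 1) for A, B nonempty in Z/pZ.
|A| = 4, |B| = 3, p = 11.
CD lower bound = min(11, 4 + 3 - 1) = min(11, 6) = 6.
Compute A + B mod 11 directly:
a = 1: 1+1=2, 1+5=6, 1+7=8
a = 4: 4+1=5, 4+5=9, 4+7=0
a = 6: 6+1=7, 6+5=0, 6+7=2
a = 9: 9+1=10, 9+5=3, 9+7=5
A + B = {0, 2, 3, 5, 6, 7, 8, 9, 10}, so |A + B| = 9.
Verify: 9 ≥ 6? Yes ✓.

CD lower bound = 6, actual |A + B| = 9.


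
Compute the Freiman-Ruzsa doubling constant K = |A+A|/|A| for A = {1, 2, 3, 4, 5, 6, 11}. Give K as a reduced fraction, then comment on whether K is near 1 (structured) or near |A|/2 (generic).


|A| = 7.
Compute A + A by enumerating all 49 pairs.
A + A = {2, 3, 4, 5, 6, 7, 8, 9, 10, 11, 12, 13, 14, 15, 16, 17, 22}, so |A + A| = 17.
K = |A + A| / |A| = 17/7 (already in lowest terms) ≈ 2.4286.
Reference: AP of size 7 gives K = 13/7 ≈ 1.8571; a fully generic set of size 7 gives K ≈ 4.0000.

|A| = 7, |A + A| = 17, K = 17/7.


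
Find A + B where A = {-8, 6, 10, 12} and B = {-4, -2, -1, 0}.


A + B = {a + b : a ∈ A, b ∈ B}.
Enumerate all |A|·|B| = 4·4 = 16 pairs (a, b) and collect distinct sums.
a = -8: -8+-4=-12, -8+-2=-10, -8+-1=-9, -8+0=-8
a = 6: 6+-4=2, 6+-2=4, 6+-1=5, 6+0=6
a = 10: 10+-4=6, 10+-2=8, 10+-1=9, 10+0=10
a = 12: 12+-4=8, 12+-2=10, 12+-1=11, 12+0=12
Collecting distinct sums: A + B = {-12, -10, -9, -8, 2, 4, 5, 6, 8, 9, 10, 11, 12}
|A + B| = 13

A + B = {-12, -10, -9, -8, 2, 4, 5, 6, 8, 9, 10, 11, 12}


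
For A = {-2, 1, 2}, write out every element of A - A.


A - A = {a - a' : a, a' ∈ A}.
Compute a - a' for each ordered pair (a, a'):
a = -2: -2--2=0, -2-1=-3, -2-2=-4
a = 1: 1--2=3, 1-1=0, 1-2=-1
a = 2: 2--2=4, 2-1=1, 2-2=0
Collecting distinct values (and noting 0 appears from a-a):
A - A = {-4, -3, -1, 0, 1, 3, 4}
|A - A| = 7

A - A = {-4, -3, -1, 0, 1, 3, 4}


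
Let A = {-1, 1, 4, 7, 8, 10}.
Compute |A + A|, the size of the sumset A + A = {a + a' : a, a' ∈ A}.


A + A = {a + a' : a, a' ∈ A}; |A| = 6.
General bounds: 2|A| - 1 ≤ |A + A| ≤ |A|(|A|+1)/2, i.e. 11 ≤ |A + A| ≤ 21.
Lower bound 2|A|-1 is attained iff A is an arithmetic progression.
Enumerate sums a + a' for a ≤ a' (symmetric, so this suffices):
a = -1: -1+-1=-2, -1+1=0, -1+4=3, -1+7=6, -1+8=7, -1+10=9
a = 1: 1+1=2, 1+4=5, 1+7=8, 1+8=9, 1+10=11
a = 4: 4+4=8, 4+7=11, 4+8=12, 4+10=14
a = 7: 7+7=14, 7+8=15, 7+10=17
a = 8: 8+8=16, 8+10=18
a = 10: 10+10=20
Distinct sums: {-2, 0, 2, 3, 5, 6, 7, 8, 9, 11, 12, 14, 15, 16, 17, 18, 20}
|A + A| = 17

|A + A| = 17


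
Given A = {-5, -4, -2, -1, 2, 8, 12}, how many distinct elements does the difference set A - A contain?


A - A = {a - a' : a, a' ∈ A}; |A| = 7.
Bounds: 2|A|-1 ≤ |A - A| ≤ |A|² - |A| + 1, i.e. 13 ≤ |A - A| ≤ 43.
Note: 0 ∈ A - A always (from a - a). The set is symmetric: if d ∈ A - A then -d ∈ A - A.
Enumerate nonzero differences d = a - a' with a > a' (then include -d):
Positive differences: {1, 2, 3, 4, 6, 7, 9, 10, 12, 13, 14, 16, 17}
Full difference set: {0} ∪ (positive diffs) ∪ (negative diffs).
|A - A| = 1 + 2·13 = 27 (matches direct enumeration: 27).

|A - A| = 27


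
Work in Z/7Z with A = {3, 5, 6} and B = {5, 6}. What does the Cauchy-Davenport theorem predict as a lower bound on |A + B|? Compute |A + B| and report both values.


Cauchy-Davenport: |A + B| ≥ min(p, |A| + |B| - 1) for A, B nonempty in Z/pZ.
|A| = 3, |B| = 2, p = 7.
CD lower bound = min(7, 3 + 2 - 1) = min(7, 4) = 4.
Compute A + B mod 7 directly:
a = 3: 3+5=1, 3+6=2
a = 5: 5+5=3, 5+6=4
a = 6: 6+5=4, 6+6=5
A + B = {1, 2, 3, 4, 5}, so |A + B| = 5.
Verify: 5 ≥ 4? Yes ✓.

CD lower bound = 4, actual |A + B| = 5.


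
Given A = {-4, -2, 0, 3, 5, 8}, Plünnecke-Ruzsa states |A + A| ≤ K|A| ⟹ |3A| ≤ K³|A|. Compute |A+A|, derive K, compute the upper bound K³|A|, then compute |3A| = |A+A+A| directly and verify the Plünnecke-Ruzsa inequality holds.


|A| = 6.
Step 1: Compute A + A by enumerating all 36 pairs.
A + A = {-8, -6, -4, -2, -1, 0, 1, 3, 4, 5, 6, 8, 10, 11, 13, 16}, so |A + A| = 16.
Step 2: Doubling constant K = |A + A|/|A| = 16/6 = 16/6 ≈ 2.6667.
Step 3: Plünnecke-Ruzsa gives |3A| ≤ K³·|A| = (2.6667)³ · 6 ≈ 113.7778.
Step 4: Compute 3A = A + A + A directly by enumerating all triples (a,b,c) ∈ A³; |3A| = 30.
Step 5: Check 30 ≤ 113.7778? Yes ✓.

K = 16/6, Plünnecke-Ruzsa bound K³|A| ≈ 113.7778, |3A| = 30, inequality holds.


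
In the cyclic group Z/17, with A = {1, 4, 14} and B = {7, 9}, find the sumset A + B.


Work in Z/17Z: reduce every sum a + b modulo 17.
Enumerate all 6 pairs:
a = 1: 1+7=8, 1+9=10
a = 4: 4+7=11, 4+9=13
a = 14: 14+7=4, 14+9=6
Distinct residues collected: {4, 6, 8, 10, 11, 13}
|A + B| = 6 (out of 17 total residues).

A + B = {4, 6, 8, 10, 11, 13}


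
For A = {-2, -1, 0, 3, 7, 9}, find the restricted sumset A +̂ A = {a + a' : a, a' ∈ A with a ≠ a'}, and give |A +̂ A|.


Restricted sumset: A +̂ A = {a + a' : a ∈ A, a' ∈ A, a ≠ a'}.
Equivalently, take A + A and drop any sum 2a that is achievable ONLY as a + a for a ∈ A (i.e. sums representable only with equal summands).
Enumerate pairs (a, a') with a < a' (symmetric, so each unordered pair gives one sum; this covers all a ≠ a'):
  -2 + -1 = -3
  -2 + 0 = -2
  -2 + 3 = 1
  -2 + 7 = 5
  -2 + 9 = 7
  -1 + 0 = -1
  -1 + 3 = 2
  -1 + 7 = 6
  -1 + 9 = 8
  0 + 3 = 3
  0 + 7 = 7
  0 + 9 = 9
  3 + 7 = 10
  3 + 9 = 12
  7 + 9 = 16
Collected distinct sums: {-3, -2, -1, 1, 2, 3, 5, 6, 7, 8, 9, 10, 12, 16}
|A +̂ A| = 14
(Reference bound: |A +̂ A| ≥ 2|A| - 3 for |A| ≥ 2, with |A| = 6 giving ≥ 9.)

|A +̂ A| = 14


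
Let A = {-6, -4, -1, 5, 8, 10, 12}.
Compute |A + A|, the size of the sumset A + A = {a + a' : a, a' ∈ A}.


A + A = {a + a' : a, a' ∈ A}; |A| = 7.
General bounds: 2|A| - 1 ≤ |A + A| ≤ |A|(|A|+1)/2, i.e. 13 ≤ |A + A| ≤ 28.
Lower bound 2|A|-1 is attained iff A is an arithmetic progression.
Enumerate sums a + a' for a ≤ a' (symmetric, so this suffices):
a = -6: -6+-6=-12, -6+-4=-10, -6+-1=-7, -6+5=-1, -6+8=2, -6+10=4, -6+12=6
a = -4: -4+-4=-8, -4+-1=-5, -4+5=1, -4+8=4, -4+10=6, -4+12=8
a = -1: -1+-1=-2, -1+5=4, -1+8=7, -1+10=9, -1+12=11
a = 5: 5+5=10, 5+8=13, 5+10=15, 5+12=17
a = 8: 8+8=16, 8+10=18, 8+12=20
a = 10: 10+10=20, 10+12=22
a = 12: 12+12=24
Distinct sums: {-12, -10, -8, -7, -5, -2, -1, 1, 2, 4, 6, 7, 8, 9, 10, 11, 13, 15, 16, 17, 18, 20, 22, 24}
|A + A| = 24

|A + A| = 24


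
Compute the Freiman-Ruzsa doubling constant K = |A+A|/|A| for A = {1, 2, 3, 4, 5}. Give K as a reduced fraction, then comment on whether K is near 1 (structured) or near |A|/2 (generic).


|A| = 5.
Compute A + A by enumerating all 25 pairs.
A + A = {2, 3, 4, 5, 6, 7, 8, 9, 10}, so |A + A| = 9.
K = |A + A| / |A| = 9/5 (already in lowest terms) ≈ 1.8000.
Reference: AP of size 5 gives K = 9/5 ≈ 1.8000; a fully generic set of size 5 gives K ≈ 3.0000.

|A| = 5, |A + A| = 9, K = 9/5.


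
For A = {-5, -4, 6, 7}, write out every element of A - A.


A - A = {a - a' : a, a' ∈ A}.
Compute a - a' for each ordered pair (a, a'):
a = -5: -5--5=0, -5--4=-1, -5-6=-11, -5-7=-12
a = -4: -4--5=1, -4--4=0, -4-6=-10, -4-7=-11
a = 6: 6--5=11, 6--4=10, 6-6=0, 6-7=-1
a = 7: 7--5=12, 7--4=11, 7-6=1, 7-7=0
Collecting distinct values (and noting 0 appears from a-a):
A - A = {-12, -11, -10, -1, 0, 1, 10, 11, 12}
|A - A| = 9

A - A = {-12, -11, -10, -1, 0, 1, 10, 11, 12}


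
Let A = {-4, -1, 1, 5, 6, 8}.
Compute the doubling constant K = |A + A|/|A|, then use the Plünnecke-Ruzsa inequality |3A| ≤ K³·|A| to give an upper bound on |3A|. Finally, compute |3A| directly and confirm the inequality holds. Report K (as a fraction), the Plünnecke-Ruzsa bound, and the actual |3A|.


|A| = 6.
Step 1: Compute A + A by enumerating all 36 pairs.
A + A = {-8, -5, -3, -2, 0, 1, 2, 4, 5, 6, 7, 9, 10, 11, 12, 13, 14, 16}, so |A + A| = 18.
Step 2: Doubling constant K = |A + A|/|A| = 18/6 = 18/6 ≈ 3.0000.
Step 3: Plünnecke-Ruzsa gives |3A| ≤ K³·|A| = (3.0000)³ · 6 ≈ 162.0000.
Step 4: Compute 3A = A + A + A directly by enumerating all triples (a,b,c) ∈ A³; |3A| = 32.
Step 5: Check 32 ≤ 162.0000? Yes ✓.

K = 18/6, Plünnecke-Ruzsa bound K³|A| ≈ 162.0000, |3A| = 32, inequality holds.


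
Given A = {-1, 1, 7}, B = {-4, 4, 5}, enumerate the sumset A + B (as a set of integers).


A + B = {a + b : a ∈ A, b ∈ B}.
Enumerate all |A|·|B| = 3·3 = 9 pairs (a, b) and collect distinct sums.
a = -1: -1+-4=-5, -1+4=3, -1+5=4
a = 1: 1+-4=-3, 1+4=5, 1+5=6
a = 7: 7+-4=3, 7+4=11, 7+5=12
Collecting distinct sums: A + B = {-5, -3, 3, 4, 5, 6, 11, 12}
|A + B| = 8

A + B = {-5, -3, 3, 4, 5, 6, 11, 12}


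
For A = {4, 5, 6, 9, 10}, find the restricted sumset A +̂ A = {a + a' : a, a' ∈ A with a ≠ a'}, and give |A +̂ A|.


Restricted sumset: A +̂ A = {a + a' : a ∈ A, a' ∈ A, a ≠ a'}.
Equivalently, take A + A and drop any sum 2a that is achievable ONLY as a + a for a ∈ A (i.e. sums representable only with equal summands).
Enumerate pairs (a, a') with a < a' (symmetric, so each unordered pair gives one sum; this covers all a ≠ a'):
  4 + 5 = 9
  4 + 6 = 10
  4 + 9 = 13
  4 + 10 = 14
  5 + 6 = 11
  5 + 9 = 14
  5 + 10 = 15
  6 + 9 = 15
  6 + 10 = 16
  9 + 10 = 19
Collected distinct sums: {9, 10, 11, 13, 14, 15, 16, 19}
|A +̂ A| = 8
(Reference bound: |A +̂ A| ≥ 2|A| - 3 for |A| ≥ 2, with |A| = 5 giving ≥ 7.)

|A +̂ A| = 8


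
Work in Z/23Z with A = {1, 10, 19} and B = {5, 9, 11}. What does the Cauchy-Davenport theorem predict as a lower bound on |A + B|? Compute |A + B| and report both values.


Cauchy-Davenport: |A + B| ≥ min(p, |A| + |B| - 1) for A, B nonempty in Z/pZ.
|A| = 3, |B| = 3, p = 23.
CD lower bound = min(23, 3 + 3 - 1) = min(23, 5) = 5.
Compute A + B mod 23 directly:
a = 1: 1+5=6, 1+9=10, 1+11=12
a = 10: 10+5=15, 10+9=19, 10+11=21
a = 19: 19+5=1, 19+9=5, 19+11=7
A + B = {1, 5, 6, 7, 10, 12, 15, 19, 21}, so |A + B| = 9.
Verify: 9 ≥ 5? Yes ✓.

CD lower bound = 5, actual |A + B| = 9.


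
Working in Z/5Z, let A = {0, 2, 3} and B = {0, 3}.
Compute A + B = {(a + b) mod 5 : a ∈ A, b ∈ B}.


Work in Z/5Z: reduce every sum a + b modulo 5.
Enumerate all 6 pairs:
a = 0: 0+0=0, 0+3=3
a = 2: 2+0=2, 2+3=0
a = 3: 3+0=3, 3+3=1
Distinct residues collected: {0, 1, 2, 3}
|A + B| = 4 (out of 5 total residues).

A + B = {0, 1, 2, 3}


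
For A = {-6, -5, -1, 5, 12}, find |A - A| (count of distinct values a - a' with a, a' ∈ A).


A - A = {a - a' : a, a' ∈ A}; |A| = 5.
Bounds: 2|A|-1 ≤ |A - A| ≤ |A|² - |A| + 1, i.e. 9 ≤ |A - A| ≤ 21.
Note: 0 ∈ A - A always (from a - a). The set is symmetric: if d ∈ A - A then -d ∈ A - A.
Enumerate nonzero differences d = a - a' with a > a' (then include -d):
Positive differences: {1, 4, 5, 6, 7, 10, 11, 13, 17, 18}
Full difference set: {0} ∪ (positive diffs) ∪ (negative diffs).
|A - A| = 1 + 2·10 = 21 (matches direct enumeration: 21).

|A - A| = 21


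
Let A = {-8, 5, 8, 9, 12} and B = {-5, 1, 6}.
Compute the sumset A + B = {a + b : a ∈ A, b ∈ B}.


A + B = {a + b : a ∈ A, b ∈ B}.
Enumerate all |A|·|B| = 5·3 = 15 pairs (a, b) and collect distinct sums.
a = -8: -8+-5=-13, -8+1=-7, -8+6=-2
a = 5: 5+-5=0, 5+1=6, 5+6=11
a = 8: 8+-5=3, 8+1=9, 8+6=14
a = 9: 9+-5=4, 9+1=10, 9+6=15
a = 12: 12+-5=7, 12+1=13, 12+6=18
Collecting distinct sums: A + B = {-13, -7, -2, 0, 3, 4, 6, 7, 9, 10, 11, 13, 14, 15, 18}
|A + B| = 15

A + B = {-13, -7, -2, 0, 3, 4, 6, 7, 9, 10, 11, 13, 14, 15, 18}


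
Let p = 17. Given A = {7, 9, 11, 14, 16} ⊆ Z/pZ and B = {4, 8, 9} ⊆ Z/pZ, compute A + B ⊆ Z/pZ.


Work in Z/17Z: reduce every sum a + b modulo 17.
Enumerate all 15 pairs:
a = 7: 7+4=11, 7+8=15, 7+9=16
a = 9: 9+4=13, 9+8=0, 9+9=1
a = 11: 11+4=15, 11+8=2, 11+9=3
a = 14: 14+4=1, 14+8=5, 14+9=6
a = 16: 16+4=3, 16+8=7, 16+9=8
Distinct residues collected: {0, 1, 2, 3, 5, 6, 7, 8, 11, 13, 15, 16}
|A + B| = 12 (out of 17 total residues).

A + B = {0, 1, 2, 3, 5, 6, 7, 8, 11, 13, 15, 16}


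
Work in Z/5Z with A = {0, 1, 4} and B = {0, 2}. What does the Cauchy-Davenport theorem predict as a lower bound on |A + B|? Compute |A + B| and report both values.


Cauchy-Davenport: |A + B| ≥ min(p, |A| + |B| - 1) for A, B nonempty in Z/pZ.
|A| = 3, |B| = 2, p = 5.
CD lower bound = min(5, 3 + 2 - 1) = min(5, 4) = 4.
Compute A + B mod 5 directly:
a = 0: 0+0=0, 0+2=2
a = 1: 1+0=1, 1+2=3
a = 4: 4+0=4, 4+2=1
A + B = {0, 1, 2, 3, 4}, so |A + B| = 5.
Verify: 5 ≥ 4? Yes ✓.

CD lower bound = 4, actual |A + B| = 5.


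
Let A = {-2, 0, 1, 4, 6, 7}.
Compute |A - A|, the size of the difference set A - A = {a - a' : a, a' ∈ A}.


A - A = {a - a' : a, a' ∈ A}; |A| = 6.
Bounds: 2|A|-1 ≤ |A - A| ≤ |A|² - |A| + 1, i.e. 11 ≤ |A - A| ≤ 31.
Note: 0 ∈ A - A always (from a - a). The set is symmetric: if d ∈ A - A then -d ∈ A - A.
Enumerate nonzero differences d = a - a' with a > a' (then include -d):
Positive differences: {1, 2, 3, 4, 5, 6, 7, 8, 9}
Full difference set: {0} ∪ (positive diffs) ∪ (negative diffs).
|A - A| = 1 + 2·9 = 19 (matches direct enumeration: 19).

|A - A| = 19


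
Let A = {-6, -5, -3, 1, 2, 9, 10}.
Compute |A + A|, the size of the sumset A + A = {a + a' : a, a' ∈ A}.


A + A = {a + a' : a, a' ∈ A}; |A| = 7.
General bounds: 2|A| - 1 ≤ |A + A| ≤ |A|(|A|+1)/2, i.e. 13 ≤ |A + A| ≤ 28.
Lower bound 2|A|-1 is attained iff A is an arithmetic progression.
Enumerate sums a + a' for a ≤ a' (symmetric, so this suffices):
a = -6: -6+-6=-12, -6+-5=-11, -6+-3=-9, -6+1=-5, -6+2=-4, -6+9=3, -6+10=4
a = -5: -5+-5=-10, -5+-3=-8, -5+1=-4, -5+2=-3, -5+9=4, -5+10=5
a = -3: -3+-3=-6, -3+1=-2, -3+2=-1, -3+9=6, -3+10=7
a = 1: 1+1=2, 1+2=3, 1+9=10, 1+10=11
a = 2: 2+2=4, 2+9=11, 2+10=12
a = 9: 9+9=18, 9+10=19
a = 10: 10+10=20
Distinct sums: {-12, -11, -10, -9, -8, -6, -5, -4, -3, -2, -1, 2, 3, 4, 5, 6, 7, 10, 11, 12, 18, 19, 20}
|A + A| = 23

|A + A| = 23


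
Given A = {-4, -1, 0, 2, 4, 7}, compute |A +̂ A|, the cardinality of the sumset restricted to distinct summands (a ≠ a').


Restricted sumset: A +̂ A = {a + a' : a ∈ A, a' ∈ A, a ≠ a'}.
Equivalently, take A + A and drop any sum 2a that is achievable ONLY as a + a for a ∈ A (i.e. sums representable only with equal summands).
Enumerate pairs (a, a') with a < a' (symmetric, so each unordered pair gives one sum; this covers all a ≠ a'):
  -4 + -1 = -5
  -4 + 0 = -4
  -4 + 2 = -2
  -4 + 4 = 0
  -4 + 7 = 3
  -1 + 0 = -1
  -1 + 2 = 1
  -1 + 4 = 3
  -1 + 7 = 6
  0 + 2 = 2
  0 + 4 = 4
  0 + 7 = 7
  2 + 4 = 6
  2 + 7 = 9
  4 + 7 = 11
Collected distinct sums: {-5, -4, -2, -1, 0, 1, 2, 3, 4, 6, 7, 9, 11}
|A +̂ A| = 13
(Reference bound: |A +̂ A| ≥ 2|A| - 3 for |A| ≥ 2, with |A| = 6 giving ≥ 9.)

|A +̂ A| = 13


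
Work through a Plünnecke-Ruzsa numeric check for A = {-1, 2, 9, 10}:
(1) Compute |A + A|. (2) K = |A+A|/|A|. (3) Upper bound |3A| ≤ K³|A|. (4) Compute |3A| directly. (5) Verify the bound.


|A| = 4.
Step 1: Compute A + A by enumerating all 16 pairs.
A + A = {-2, 1, 4, 8, 9, 11, 12, 18, 19, 20}, so |A + A| = 10.
Step 2: Doubling constant K = |A + A|/|A| = 10/4 = 10/4 ≈ 2.5000.
Step 3: Plünnecke-Ruzsa gives |3A| ≤ K³·|A| = (2.5000)³ · 4 ≈ 62.5000.
Step 4: Compute 3A = A + A + A directly by enumerating all triples (a,b,c) ∈ A³; |3A| = 20.
Step 5: Check 20 ≤ 62.5000? Yes ✓.

K = 10/4, Plünnecke-Ruzsa bound K³|A| ≈ 62.5000, |3A| = 20, inequality holds.


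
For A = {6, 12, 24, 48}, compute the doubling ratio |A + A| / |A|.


|A| = 4.
Compute A + A by enumerating all 16 pairs.
A + A = {12, 18, 24, 30, 36, 48, 54, 60, 72, 96}, so |A + A| = 10.
K = |A + A| / |A| = 10/4 = 5/2 ≈ 2.5000.
Reference: AP of size 4 gives K = 7/4 ≈ 1.7500; a fully generic set of size 4 gives K ≈ 2.5000.

|A| = 4, |A + A| = 10, K = 10/4 = 5/2.


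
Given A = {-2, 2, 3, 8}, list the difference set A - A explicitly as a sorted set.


A - A = {a - a' : a, a' ∈ A}.
Compute a - a' for each ordered pair (a, a'):
a = -2: -2--2=0, -2-2=-4, -2-3=-5, -2-8=-10
a = 2: 2--2=4, 2-2=0, 2-3=-1, 2-8=-6
a = 3: 3--2=5, 3-2=1, 3-3=0, 3-8=-5
a = 8: 8--2=10, 8-2=6, 8-3=5, 8-8=0
Collecting distinct values (and noting 0 appears from a-a):
A - A = {-10, -6, -5, -4, -1, 0, 1, 4, 5, 6, 10}
|A - A| = 11

A - A = {-10, -6, -5, -4, -1, 0, 1, 4, 5, 6, 10}


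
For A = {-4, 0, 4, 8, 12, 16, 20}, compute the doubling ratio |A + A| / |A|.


|A| = 7.
Compute A + A by enumerating all 49 pairs.
A + A = {-8, -4, 0, 4, 8, 12, 16, 20, 24, 28, 32, 36, 40}, so |A + A| = 13.
K = |A + A| / |A| = 13/7 (already in lowest terms) ≈ 1.8571.
Reference: AP of size 7 gives K = 13/7 ≈ 1.8571; a fully generic set of size 7 gives K ≈ 4.0000.

|A| = 7, |A + A| = 13, K = 13/7.


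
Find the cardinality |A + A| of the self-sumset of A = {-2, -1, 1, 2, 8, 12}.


A + A = {a + a' : a, a' ∈ A}; |A| = 6.
General bounds: 2|A| - 1 ≤ |A + A| ≤ |A|(|A|+1)/2, i.e. 11 ≤ |A + A| ≤ 21.
Lower bound 2|A|-1 is attained iff A is an arithmetic progression.
Enumerate sums a + a' for a ≤ a' (symmetric, so this suffices):
a = -2: -2+-2=-4, -2+-1=-3, -2+1=-1, -2+2=0, -2+8=6, -2+12=10
a = -1: -1+-1=-2, -1+1=0, -1+2=1, -1+8=7, -1+12=11
a = 1: 1+1=2, 1+2=3, 1+8=9, 1+12=13
a = 2: 2+2=4, 2+8=10, 2+12=14
a = 8: 8+8=16, 8+12=20
a = 12: 12+12=24
Distinct sums: {-4, -3, -2, -1, 0, 1, 2, 3, 4, 6, 7, 9, 10, 11, 13, 14, 16, 20, 24}
|A + A| = 19

|A + A| = 19


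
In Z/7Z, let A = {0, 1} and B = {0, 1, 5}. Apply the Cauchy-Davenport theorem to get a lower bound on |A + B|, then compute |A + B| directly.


Cauchy-Davenport: |A + B| ≥ min(p, |A| + |B| - 1) for A, B nonempty in Z/pZ.
|A| = 2, |B| = 3, p = 7.
CD lower bound = min(7, 2 + 3 - 1) = min(7, 4) = 4.
Compute A + B mod 7 directly:
a = 0: 0+0=0, 0+1=1, 0+5=5
a = 1: 1+0=1, 1+1=2, 1+5=6
A + B = {0, 1, 2, 5, 6}, so |A + B| = 5.
Verify: 5 ≥ 4? Yes ✓.

CD lower bound = 4, actual |A + B| = 5.


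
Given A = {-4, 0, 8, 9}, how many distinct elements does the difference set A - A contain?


A - A = {a - a' : a, a' ∈ A}; |A| = 4.
Bounds: 2|A|-1 ≤ |A - A| ≤ |A|² - |A| + 1, i.e. 7 ≤ |A - A| ≤ 13.
Note: 0 ∈ A - A always (from a - a). The set is symmetric: if d ∈ A - A then -d ∈ A - A.
Enumerate nonzero differences d = a - a' with a > a' (then include -d):
Positive differences: {1, 4, 8, 9, 12, 13}
Full difference set: {0} ∪ (positive diffs) ∪ (negative diffs).
|A - A| = 1 + 2·6 = 13 (matches direct enumeration: 13).

|A - A| = 13


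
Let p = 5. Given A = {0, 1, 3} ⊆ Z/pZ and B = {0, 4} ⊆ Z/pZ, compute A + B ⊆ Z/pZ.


Work in Z/5Z: reduce every sum a + b modulo 5.
Enumerate all 6 pairs:
a = 0: 0+0=0, 0+4=4
a = 1: 1+0=1, 1+4=0
a = 3: 3+0=3, 3+4=2
Distinct residues collected: {0, 1, 2, 3, 4}
|A + B| = 5 (out of 5 total residues).

A + B = {0, 1, 2, 3, 4}


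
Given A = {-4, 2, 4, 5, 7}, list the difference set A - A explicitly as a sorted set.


A - A = {a - a' : a, a' ∈ A}.
Compute a - a' for each ordered pair (a, a'):
a = -4: -4--4=0, -4-2=-6, -4-4=-8, -4-5=-9, -4-7=-11
a = 2: 2--4=6, 2-2=0, 2-4=-2, 2-5=-3, 2-7=-5
a = 4: 4--4=8, 4-2=2, 4-4=0, 4-5=-1, 4-7=-3
a = 5: 5--4=9, 5-2=3, 5-4=1, 5-5=0, 5-7=-2
a = 7: 7--4=11, 7-2=5, 7-4=3, 7-5=2, 7-7=0
Collecting distinct values (and noting 0 appears from a-a):
A - A = {-11, -9, -8, -6, -5, -3, -2, -1, 0, 1, 2, 3, 5, 6, 8, 9, 11}
|A - A| = 17

A - A = {-11, -9, -8, -6, -5, -3, -2, -1, 0, 1, 2, 3, 5, 6, 8, 9, 11}
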